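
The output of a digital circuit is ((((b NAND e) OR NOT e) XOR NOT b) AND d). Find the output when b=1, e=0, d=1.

Substituting: ((((1 NAND 0) OR NOT 0) XOR NOT 1) AND 1)
= 1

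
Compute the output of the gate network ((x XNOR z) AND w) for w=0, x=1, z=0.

Substituting: ((1 XNOR 0) AND 0)
= 0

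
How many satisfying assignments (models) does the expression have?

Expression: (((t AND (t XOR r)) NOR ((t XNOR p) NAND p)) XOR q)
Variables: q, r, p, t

Satisfying assignments: (0,1,1,1), (1,0,0,0), (1,0,0,1), (1,0,1,0), (1,0,1,1), (1,1,0,0), (1,1,0,1), (1,1,1,0)
Count: 8 out of 16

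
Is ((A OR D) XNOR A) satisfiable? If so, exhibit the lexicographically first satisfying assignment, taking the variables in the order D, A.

D=0, A=0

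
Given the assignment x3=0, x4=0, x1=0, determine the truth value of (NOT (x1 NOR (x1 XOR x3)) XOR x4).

Substituting: (NOT (0 NOR (0 XOR 0)) XOR 0)
= 0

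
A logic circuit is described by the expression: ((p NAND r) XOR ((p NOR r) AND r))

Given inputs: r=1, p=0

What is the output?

Substituting: ((0 NAND 1) XOR ((0 NOR 1) AND 1))
= 1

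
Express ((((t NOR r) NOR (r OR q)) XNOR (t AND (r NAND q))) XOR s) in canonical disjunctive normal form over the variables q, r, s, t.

(NOT q AND NOT r AND NOT s AND NOT t) OR (NOT q AND NOT r AND NOT s AND t) OR (NOT q AND r AND NOT s AND NOT t) OR (NOT q AND r AND s AND t) OR (q AND NOT r AND NOT s AND NOT t) OR (q AND NOT r AND s AND t) OR (q AND r AND NOT s AND NOT t) OR (q AND r AND NOT s AND t)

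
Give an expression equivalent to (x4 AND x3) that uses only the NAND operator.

((x4 NAND x3) NAND (x4 NAND x3))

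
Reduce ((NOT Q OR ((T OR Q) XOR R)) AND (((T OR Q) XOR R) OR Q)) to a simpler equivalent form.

By distribution ((E OR v) AND (E OR NOT v) = E):
= ((T OR Q) XOR R)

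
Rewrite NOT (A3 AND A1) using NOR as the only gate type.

(((A3 NOR A3) NOR (A1 NOR A1)) NOR ((A3 NOR A3) NOR (A1 NOR A1)))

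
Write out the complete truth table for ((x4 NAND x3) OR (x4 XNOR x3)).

x3 | x4 | Output
----------------
0 | 0 | 1
0 | 1 | 1
1 | 0 | 1
1 | 1 | 1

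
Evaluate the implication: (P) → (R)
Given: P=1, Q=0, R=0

Antecedent (P) = 1; consequent (R) = 0.
1 → 0 = 0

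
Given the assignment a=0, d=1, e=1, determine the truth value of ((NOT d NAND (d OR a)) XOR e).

Substituting: ((NOT 1 NAND (1 OR 0)) XOR 1)
= 0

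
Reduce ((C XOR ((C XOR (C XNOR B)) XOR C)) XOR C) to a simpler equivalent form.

By XOR self-cancellation ((E XOR v) XOR v = E) then XOR self-cancellation ((E XOR v) XOR v = E):
= (C XNOR B)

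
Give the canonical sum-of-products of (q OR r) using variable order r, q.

Σm(1, 2, 3) = (NOT r AND q) OR (r AND NOT q) OR (r AND q)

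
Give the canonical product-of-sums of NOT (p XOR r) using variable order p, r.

ΠM(1, 2) = (p OR NOT r) AND (NOT p OR r)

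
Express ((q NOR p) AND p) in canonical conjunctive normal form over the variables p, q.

(p OR q) AND (p OR NOT q) AND (NOT p OR q) AND (NOT p OR NOT q)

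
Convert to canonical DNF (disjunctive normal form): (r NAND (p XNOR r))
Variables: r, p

(NOT r AND NOT p) OR (NOT r AND p) OR (r AND NOT p)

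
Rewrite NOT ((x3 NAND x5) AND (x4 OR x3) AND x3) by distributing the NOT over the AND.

NOT (x3 NAND x5) OR NOT (x4 OR x3) OR NOT x3
De Morgan's: NOT(AND of terms) = OR of negations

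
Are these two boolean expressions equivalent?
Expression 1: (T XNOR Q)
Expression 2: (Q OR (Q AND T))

No. Counterexample: with Q=0, T=0, Expression 1 = 1 but Expression 2 = 0.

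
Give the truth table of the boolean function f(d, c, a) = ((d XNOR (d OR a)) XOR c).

d | c | a | Output
------------------
0 | 0 | 0 | 1
0 | 0 | 1 | 0
0 | 1 | 0 | 0
0 | 1 | 1 | 1
1 | 0 | 0 | 1
1 | 0 | 1 | 1
1 | 1 | 0 | 0
1 | 1 | 1 | 0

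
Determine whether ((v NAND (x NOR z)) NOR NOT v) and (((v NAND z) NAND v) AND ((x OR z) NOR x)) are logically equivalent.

No. Counterexample: with z=0, x=0, v=0, Expression 1 = 0 but Expression 2 = 1.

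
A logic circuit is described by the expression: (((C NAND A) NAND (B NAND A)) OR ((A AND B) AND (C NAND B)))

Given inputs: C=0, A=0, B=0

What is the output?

Substituting: (((0 NAND 0) NAND (0 NAND 0)) OR ((0 AND 0) AND (0 NAND 0)))
= 0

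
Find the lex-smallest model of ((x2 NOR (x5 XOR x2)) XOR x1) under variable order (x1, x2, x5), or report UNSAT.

x1=0, x2=0, x5=0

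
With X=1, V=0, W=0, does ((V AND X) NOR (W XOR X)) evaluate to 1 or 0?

Substituting: ((0 AND 1) NOR (0 XOR 1))
= 0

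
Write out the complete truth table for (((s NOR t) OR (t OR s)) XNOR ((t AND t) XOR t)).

s | t | Output
--------------
0 | 0 | 0
0 | 1 | 0
1 | 0 | 0
1 | 1 | 0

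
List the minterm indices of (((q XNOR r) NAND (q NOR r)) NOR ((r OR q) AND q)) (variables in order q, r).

Σm(0) = (NOT q AND NOT r)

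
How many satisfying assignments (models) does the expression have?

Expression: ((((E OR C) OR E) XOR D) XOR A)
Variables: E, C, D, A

Satisfying assignments: (0,0,0,1), (0,0,1,0), (0,1,0,0), (0,1,1,1), (1,0,0,0), (1,0,1,1), (1,1,0,0), (1,1,1,1)
Count: 8 out of 16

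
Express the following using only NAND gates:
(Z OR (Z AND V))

((Z NAND Z) NAND (((Z NAND V) NAND (Z NAND V)) NAND ((Z NAND V) NAND (Z NAND V))))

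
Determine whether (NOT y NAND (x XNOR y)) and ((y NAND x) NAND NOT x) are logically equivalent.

No. Counterexample: with x=0, y=1, Expression 1 = 1 but Expression 2 = 0.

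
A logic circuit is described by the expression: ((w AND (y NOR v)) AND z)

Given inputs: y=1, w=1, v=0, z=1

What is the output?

Substituting: ((1 AND (1 NOR 0)) AND 1)
= 0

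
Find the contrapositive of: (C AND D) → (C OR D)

Contrapositive: NOT (C OR D) → NOT (C AND D)
Note: A statement and its contrapositive are logically equivalent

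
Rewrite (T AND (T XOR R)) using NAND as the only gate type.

((T NAND ((T NAND (T NAND R)) NAND (R NAND (T NAND R)))) NAND (T NAND ((T NAND (T NAND R)) NAND (R NAND (T NAND R)))))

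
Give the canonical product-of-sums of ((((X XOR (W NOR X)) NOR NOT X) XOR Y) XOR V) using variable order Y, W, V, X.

ΠM(0, 1, 4, 5, 10, 11, 14, 15) = (Y OR W OR V OR X) AND (Y OR W OR V OR NOT X) AND (Y OR NOT W OR V OR X) AND (Y OR NOT W OR V OR NOT X) AND (NOT Y OR W OR NOT V OR X) AND (NOT Y OR W OR NOT V OR NOT X) AND (NOT Y OR NOT W OR NOT V OR X) AND (NOT Y OR NOT W OR NOT V OR NOT X)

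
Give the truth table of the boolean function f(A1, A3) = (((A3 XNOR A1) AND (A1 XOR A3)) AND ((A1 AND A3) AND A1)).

A1 | A3 | Output
----------------
0 | 0 | 0
0 | 1 | 0
1 | 0 | 0
1 | 1 | 0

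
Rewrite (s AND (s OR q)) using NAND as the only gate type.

((s NAND ((s NAND s) NAND (q NAND q))) NAND (s NAND ((s NAND s) NAND (q NAND q))))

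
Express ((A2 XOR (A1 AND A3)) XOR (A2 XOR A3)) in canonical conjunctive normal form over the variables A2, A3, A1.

(A2 OR A3 OR A1) AND (A2 OR A3 OR NOT A1) AND (A2 OR NOT A3 OR NOT A1) AND (NOT A2 OR A3 OR A1) AND (NOT A2 OR A3 OR NOT A1) AND (NOT A2 OR NOT A3 OR NOT A1)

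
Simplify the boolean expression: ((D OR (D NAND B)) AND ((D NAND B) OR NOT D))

By distribution ((E OR v) AND (E OR NOT v) = E):
= (D NAND B)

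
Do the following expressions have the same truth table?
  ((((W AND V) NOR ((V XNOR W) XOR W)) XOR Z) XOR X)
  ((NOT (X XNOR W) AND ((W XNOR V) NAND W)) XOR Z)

No. Counterexample: with Z=0, X=0, W=0, V=1, Expression 1 = 1 but Expression 2 = 0.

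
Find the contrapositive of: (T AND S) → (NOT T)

Contrapositive: T → NOT (T AND S)
Note: A statement and its contrapositive are logically equivalent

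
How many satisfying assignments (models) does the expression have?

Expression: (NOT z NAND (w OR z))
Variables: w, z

Satisfying assignments: (0,0), (0,1), (1,1)
Count: 3 out of 4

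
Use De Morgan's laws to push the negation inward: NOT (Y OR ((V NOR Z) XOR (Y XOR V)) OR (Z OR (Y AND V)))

NOT Y AND NOT ((V NOR Z) XOR (Y XOR V)) AND NOT (Z OR (Y AND V))
De Morgan's: NOT(OR of terms) = AND of negations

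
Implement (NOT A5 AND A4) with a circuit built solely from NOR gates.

(((A5 NOR A5) NOR (A5 NOR A5)) NOR (A4 NOR A4))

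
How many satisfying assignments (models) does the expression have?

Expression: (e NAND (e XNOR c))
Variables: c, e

Satisfying assignments: (0,0), (0,1), (1,0)
Count: 3 out of 4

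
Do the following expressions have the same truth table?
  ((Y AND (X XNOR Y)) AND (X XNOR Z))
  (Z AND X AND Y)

Yes, they are equivalent — the two output columns agree on all 8 assignments:
Z | X | Y | Expression 1 | Expression 2
---------------------------------------
0 | 0 | 0 | 0 | 0
0 | 0 | 1 | 0 | 0
0 | 1 | 0 | 0 | 0
0 | 1 | 1 | 0 | 0
1 | 0 | 0 | 0 | 0
1 | 0 | 1 | 0 | 0
1 | 1 | 0 | 0 | 0
1 | 1 | 1 | 1 | 1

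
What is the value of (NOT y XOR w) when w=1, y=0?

Substituting: (NOT 0 XOR 1)
= 0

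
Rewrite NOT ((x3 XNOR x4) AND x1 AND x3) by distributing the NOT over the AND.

NOT (x3 XNOR x4) OR NOT x1 OR NOT x3
De Morgan's: NOT(AND of terms) = OR of negations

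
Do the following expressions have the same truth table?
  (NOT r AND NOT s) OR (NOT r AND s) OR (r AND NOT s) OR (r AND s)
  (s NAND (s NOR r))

Yes, they are equivalent — the two output columns agree on all 4 assignments:
r | s | Expression 1 | Expression 2
-----------------------------------
0 | 0 | 1 | 1
0 | 1 | 1 | 1
1 | 0 | 1 | 1
1 | 1 | 1 | 1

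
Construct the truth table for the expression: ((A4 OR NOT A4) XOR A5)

A4 | A5 | Output
----------------
0 | 0 | 1
0 | 1 | 0
1 | 0 | 1
1 | 1 | 0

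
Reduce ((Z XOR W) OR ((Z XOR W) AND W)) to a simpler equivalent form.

By absorption (E OR (E AND v) = E):
= (Z XOR W)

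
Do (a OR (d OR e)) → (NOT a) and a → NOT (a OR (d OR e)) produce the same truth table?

Yes, Contrapositive is always equivalent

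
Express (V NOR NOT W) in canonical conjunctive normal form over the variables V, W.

(V OR W) AND (NOT V OR W) AND (NOT V OR NOT W)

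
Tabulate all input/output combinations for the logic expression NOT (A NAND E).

A | E | Output
--------------
0 | 0 | 0
0 | 1 | 0
1 | 0 | 0
1 | 1 | 1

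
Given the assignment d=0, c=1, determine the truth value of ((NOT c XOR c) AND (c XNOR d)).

Substituting: ((NOT 1 XOR 1) AND (1 XNOR 0))
= 0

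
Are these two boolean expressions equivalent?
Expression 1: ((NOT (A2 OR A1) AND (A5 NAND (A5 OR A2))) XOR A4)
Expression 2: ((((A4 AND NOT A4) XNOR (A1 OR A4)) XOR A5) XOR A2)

No. Counterexample: with A5=0, A2=0, A1=1, A4=1, Expression 1 = 1 but Expression 2 = 0.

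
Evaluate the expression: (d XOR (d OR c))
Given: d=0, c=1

Substituting: (0 XOR (0 OR 1))
= 1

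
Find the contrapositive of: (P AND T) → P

Contrapositive: NOT P → NOT (P AND T)
Note: A statement and its contrapositive are logically equivalent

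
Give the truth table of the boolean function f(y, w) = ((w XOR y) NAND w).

y | w | Output
--------------
0 | 0 | 1
0 | 1 | 0
1 | 0 | 1
1 | 1 | 1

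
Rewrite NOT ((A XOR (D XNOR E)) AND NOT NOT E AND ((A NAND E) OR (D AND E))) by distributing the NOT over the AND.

NOT (A XOR (D XNOR E)) OR NOT E OR NOT ((A NAND E) OR (D AND E))
De Morgan's: NOT(AND of terms) = OR of negations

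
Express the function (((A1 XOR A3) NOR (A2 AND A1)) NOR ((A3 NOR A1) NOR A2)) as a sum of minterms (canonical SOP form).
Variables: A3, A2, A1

Σm(3, 6, 7) = (NOT A3 AND A2 AND A1) OR (A3 AND A2 AND NOT A1) OR (A3 AND A2 AND A1)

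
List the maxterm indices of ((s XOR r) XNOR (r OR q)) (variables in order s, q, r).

ΠM(2, 4, 5, 7) = (s OR NOT q OR r) AND (NOT s OR q OR r) AND (NOT s OR q OR NOT r) AND (NOT s OR NOT q OR NOT r)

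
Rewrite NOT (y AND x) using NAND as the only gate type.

(((y NAND x) NAND (y NAND x)) NAND ((y NAND x) NAND (y NAND x)))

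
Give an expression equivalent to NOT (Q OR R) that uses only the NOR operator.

(((Q NOR R) NOR (Q NOR R)) NOR ((Q NOR R) NOR (Q NOR R)))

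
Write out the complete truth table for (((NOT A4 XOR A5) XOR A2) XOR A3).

A5 | A2 | A4 | A3 | Output
--------------------------
0 | 0 | 0 | 0 | 1
0 | 0 | 0 | 1 | 0
0 | 0 | 1 | 0 | 0
0 | 0 | 1 | 1 | 1
0 | 1 | 0 | 0 | 0
0 | 1 | 0 | 1 | 1
0 | 1 | 1 | 0 | 1
0 | 1 | 1 | 1 | 0
1 | 0 | 0 | 0 | 0
1 | 0 | 0 | 1 | 1
1 | 0 | 1 | 0 | 1
1 | 0 | 1 | 1 | 0
1 | 1 | 0 | 0 | 1
1 | 1 | 0 | 1 | 0
1 | 1 | 1 | 0 | 0
1 | 1 | 1 | 1 | 1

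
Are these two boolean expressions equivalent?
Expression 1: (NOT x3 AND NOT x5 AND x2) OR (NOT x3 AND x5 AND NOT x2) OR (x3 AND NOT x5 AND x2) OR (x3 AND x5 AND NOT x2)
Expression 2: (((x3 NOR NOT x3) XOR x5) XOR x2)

Yes, they are equivalent — the two output columns agree on all 8 assignments:
x3 | x5 | x2 | Expression 1 | Expression 2
------------------------------------------
0 | 0 | 0 | 0 | 0
0 | 0 | 1 | 1 | 1
0 | 1 | 0 | 1 | 1
0 | 1 | 1 | 0 | 0
1 | 0 | 0 | 0 | 0
1 | 0 | 1 | 1 | 1
1 | 1 | 0 | 1 | 1
1 | 1 | 1 | 0 | 0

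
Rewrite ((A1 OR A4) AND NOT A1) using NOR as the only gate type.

((((A1 NOR A4) NOR (A1 NOR A4)) NOR ((A1 NOR A4) NOR (A1 NOR A4))) NOR ((A1 NOR A1) NOR (A1 NOR A1)))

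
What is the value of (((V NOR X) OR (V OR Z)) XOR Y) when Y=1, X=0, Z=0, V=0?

Substituting: (((0 NOR 0) OR (0 OR 0)) XOR 1)
= 0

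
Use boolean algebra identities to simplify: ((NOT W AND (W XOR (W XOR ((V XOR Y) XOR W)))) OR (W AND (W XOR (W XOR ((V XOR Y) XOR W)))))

By distribution ((E AND v) OR (E AND NOT v) = E) then XOR self-cancellation ((E XOR v) XOR v = E):
= ((V XOR Y) XOR W)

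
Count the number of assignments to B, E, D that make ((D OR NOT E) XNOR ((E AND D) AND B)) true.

Satisfying assignments: (0,1,0), (1,1,0), (1,1,1)
Count: 3 out of 8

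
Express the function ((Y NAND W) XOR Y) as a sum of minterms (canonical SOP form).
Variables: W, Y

Σm(0, 2, 3) = (NOT W AND NOT Y) OR (W AND NOT Y) OR (W AND Y)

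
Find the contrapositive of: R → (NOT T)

Contrapositive: T → NOT R
Note: A statement and its contrapositive are logically equivalent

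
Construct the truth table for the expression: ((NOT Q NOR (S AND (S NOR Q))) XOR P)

P | Q | S | Output
------------------
0 | 0 | 0 | 0
0 | 0 | 1 | 0
0 | 1 | 0 | 1
0 | 1 | 1 | 1
1 | 0 | 0 | 1
1 | 0 | 1 | 1
1 | 1 | 0 | 0
1 | 1 | 1 | 0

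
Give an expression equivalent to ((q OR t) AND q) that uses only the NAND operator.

((((q NAND q) NAND (t NAND t)) NAND q) NAND (((q NAND q) NAND (t NAND t)) NAND q))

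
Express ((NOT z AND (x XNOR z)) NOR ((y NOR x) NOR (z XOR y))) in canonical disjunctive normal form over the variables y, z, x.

(NOT y AND z AND NOT x) OR (NOT y AND z AND x) OR (y AND NOT z AND x)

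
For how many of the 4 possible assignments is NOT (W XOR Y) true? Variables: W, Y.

Satisfying assignments: (0,0), (1,1)
Count: 2 out of 4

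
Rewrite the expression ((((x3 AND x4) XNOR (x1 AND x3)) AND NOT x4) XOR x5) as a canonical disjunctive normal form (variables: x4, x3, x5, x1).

(NOT x4 AND NOT x3 AND NOT x5 AND NOT x1) OR (NOT x4 AND NOT x3 AND NOT x5 AND x1) OR (NOT x4 AND x3 AND NOT x5 AND NOT x1) OR (NOT x4 AND x3 AND x5 AND x1) OR (x4 AND NOT x3 AND x5 AND NOT x1) OR (x4 AND NOT x3 AND x5 AND x1) OR (x4 AND x3 AND x5 AND NOT x1) OR (x4 AND x3 AND x5 AND x1)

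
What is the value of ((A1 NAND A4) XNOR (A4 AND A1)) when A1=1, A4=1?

Substituting: ((1 NAND 1) XNOR (1 AND 1))
= 0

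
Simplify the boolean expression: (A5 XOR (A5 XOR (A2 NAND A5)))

By XOR self-cancellation ((E XOR v) XOR v = E):
= (A2 NAND A5)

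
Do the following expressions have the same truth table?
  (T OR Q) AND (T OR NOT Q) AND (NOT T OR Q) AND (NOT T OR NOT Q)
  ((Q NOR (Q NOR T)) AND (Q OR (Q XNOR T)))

Yes, they are equivalent — the two output columns agree on all 4 assignments:
T | Q | Expression 1 | Expression 2
-----------------------------------
0 | 0 | 0 | 0
0 | 1 | 0 | 0
1 | 0 | 0 | 0
1 | 1 | 0 | 0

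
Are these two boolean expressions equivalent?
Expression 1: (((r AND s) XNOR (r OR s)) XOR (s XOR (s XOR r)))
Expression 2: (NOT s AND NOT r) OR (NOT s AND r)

Yes, they are equivalent — the two output columns agree on all 4 assignments:
s | r | Expression 1 | Expression 2
-----------------------------------
0 | 0 | 1 | 1
0 | 1 | 1 | 1
1 | 0 | 0 | 0
1 | 1 | 0 | 0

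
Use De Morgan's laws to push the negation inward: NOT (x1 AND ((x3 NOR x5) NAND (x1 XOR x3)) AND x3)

NOT x1 OR NOT ((x3 NOR x5) NAND (x1 XOR x3)) OR NOT x3
De Morgan's: NOT(AND of terms) = OR of negations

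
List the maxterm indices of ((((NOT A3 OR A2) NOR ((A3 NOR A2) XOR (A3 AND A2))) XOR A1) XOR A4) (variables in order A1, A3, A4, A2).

ΠM(0, 1, 5, 6, 10, 11, 12, 15) = (A1 OR A3 OR A4 OR A2) AND (A1 OR A3 OR A4 OR NOT A2) AND (A1 OR NOT A3 OR A4 OR NOT A2) AND (A1 OR NOT A3 OR NOT A4 OR A2) AND (NOT A1 OR A3 OR NOT A4 OR A2) AND (NOT A1 OR A3 OR NOT A4 OR NOT A2) AND (NOT A1 OR NOT A3 OR A4 OR A2) AND (NOT A1 OR NOT A3 OR NOT A4 OR NOT A2)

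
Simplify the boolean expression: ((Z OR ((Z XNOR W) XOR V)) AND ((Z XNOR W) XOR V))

By absorption (E AND (E OR v) = E):
= ((Z XNOR W) XOR V)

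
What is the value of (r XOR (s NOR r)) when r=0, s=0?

Substituting: (0 XOR (0 NOR 0))
= 1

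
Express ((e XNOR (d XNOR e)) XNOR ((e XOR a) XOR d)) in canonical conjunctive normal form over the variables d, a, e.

(d OR a OR NOT e) AND (d OR NOT a OR e) AND (NOT d OR a OR NOT e) AND (NOT d OR NOT a OR e)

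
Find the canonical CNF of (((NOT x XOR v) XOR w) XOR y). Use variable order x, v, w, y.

(x OR v OR w OR NOT y) AND (x OR v OR NOT w OR y) AND (x OR NOT v OR w OR y) AND (x OR NOT v OR NOT w OR NOT y) AND (NOT x OR v OR w OR y) AND (NOT x OR v OR NOT w OR NOT y) AND (NOT x OR NOT v OR w OR NOT y) AND (NOT x OR NOT v OR NOT w OR y)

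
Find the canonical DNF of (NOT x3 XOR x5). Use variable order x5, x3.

(NOT x5 AND NOT x3) OR (x5 AND x3)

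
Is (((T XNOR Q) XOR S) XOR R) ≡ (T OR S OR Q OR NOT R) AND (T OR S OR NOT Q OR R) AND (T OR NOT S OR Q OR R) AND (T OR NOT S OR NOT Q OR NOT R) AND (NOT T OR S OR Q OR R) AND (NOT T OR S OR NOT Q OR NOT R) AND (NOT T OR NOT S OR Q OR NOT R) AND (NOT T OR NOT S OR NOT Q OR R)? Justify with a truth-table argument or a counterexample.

Yes, they are equivalent — the two output columns agree on all 16 assignments:
T | S | Q | R | Expression 1 | Expression 2
-------------------------------------------
0 | 0 | 0 | 0 | 1 | 1
0 | 0 | 0 | 1 | 0 | 0
0 | 0 | 1 | 0 | 0 | 0
0 | 0 | 1 | 1 | 1 | 1
0 | 1 | 0 | 0 | 0 | 0
0 | 1 | 0 | 1 | 1 | 1
0 | 1 | 1 | 0 | 1 | 1
0 | 1 | 1 | 1 | 0 | 0
1 | 0 | 0 | 0 | 0 | 0
1 | 0 | 0 | 1 | 1 | 1
1 | 0 | 1 | 0 | 1 | 1
1 | 0 | 1 | 1 | 0 | 0
1 | 1 | 0 | 0 | 1 | 1
1 | 1 | 0 | 1 | 0 | 0
1 | 1 | 1 | 0 | 0 | 0
1 | 1 | 1 | 1 | 1 | 1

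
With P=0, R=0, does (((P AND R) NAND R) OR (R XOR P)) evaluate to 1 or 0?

Substituting: (((0 AND 0) NAND 0) OR (0 XOR 0))
= 1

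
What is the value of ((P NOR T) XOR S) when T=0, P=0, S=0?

Substituting: ((0 NOR 0) XOR 0)
= 1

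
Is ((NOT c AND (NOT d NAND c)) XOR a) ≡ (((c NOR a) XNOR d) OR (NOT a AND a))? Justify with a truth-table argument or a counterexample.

No. Counterexample: with a=0, c=0, d=0, Expression 1 = 1 but Expression 2 = 0.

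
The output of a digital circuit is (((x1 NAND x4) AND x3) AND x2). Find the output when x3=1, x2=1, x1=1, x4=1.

Substituting: (((1 NAND 1) AND 1) AND 1)
= 0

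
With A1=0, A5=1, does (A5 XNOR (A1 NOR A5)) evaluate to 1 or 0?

Substituting: (1 XNOR (0 NOR 1))
= 0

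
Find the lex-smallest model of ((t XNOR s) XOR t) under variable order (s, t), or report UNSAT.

s=0, t=0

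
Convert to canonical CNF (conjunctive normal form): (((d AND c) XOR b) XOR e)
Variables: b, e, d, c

(b OR e OR d OR c) AND (b OR e OR d OR NOT c) AND (b OR e OR NOT d OR c) AND (b OR NOT e OR NOT d OR NOT c) AND (NOT b OR e OR NOT d OR NOT c) AND (NOT b OR NOT e OR d OR c) AND (NOT b OR NOT e OR d OR NOT c) AND (NOT b OR NOT e OR NOT d OR c)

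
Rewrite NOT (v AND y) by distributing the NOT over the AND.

NOT v OR NOT y
De Morgan's: NOT(AND of terms) = OR of negations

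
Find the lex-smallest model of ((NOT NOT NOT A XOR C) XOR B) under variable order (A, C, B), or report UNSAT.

A=0, C=0, B=0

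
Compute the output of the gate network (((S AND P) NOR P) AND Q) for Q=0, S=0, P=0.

Substituting: (((0 AND 0) NOR 0) AND 0)
= 0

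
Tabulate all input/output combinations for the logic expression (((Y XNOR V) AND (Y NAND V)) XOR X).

V | Y | X | Output
------------------
0 | 0 | 0 | 1
0 | 0 | 1 | 0
0 | 1 | 0 | 0
0 | 1 | 1 | 1
1 | 0 | 0 | 0
1 | 0 | 1 | 1
1 | 1 | 0 | 0
1 | 1 | 1 | 1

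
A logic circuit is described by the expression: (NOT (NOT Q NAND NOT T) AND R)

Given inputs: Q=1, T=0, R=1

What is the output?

Substituting: (NOT (NOT 1 NAND NOT 0) AND 1)
= 0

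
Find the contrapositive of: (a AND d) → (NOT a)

Contrapositive: a → NOT (a AND d)
Note: A statement and its contrapositive are logically equivalent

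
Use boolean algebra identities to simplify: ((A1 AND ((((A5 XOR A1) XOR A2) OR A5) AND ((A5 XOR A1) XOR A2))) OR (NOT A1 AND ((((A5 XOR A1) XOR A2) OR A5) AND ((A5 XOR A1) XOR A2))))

By distribution ((E AND v) OR (E AND NOT v) = E) then absorption (E AND (E OR v) = E):
= ((A5 XOR A1) XOR A2)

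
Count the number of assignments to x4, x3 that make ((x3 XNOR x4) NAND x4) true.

Satisfying assignments: (0,0), (0,1), (1,0)
Count: 3 out of 4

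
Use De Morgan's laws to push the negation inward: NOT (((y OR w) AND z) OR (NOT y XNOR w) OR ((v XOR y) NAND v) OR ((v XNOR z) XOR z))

NOT ((y OR w) AND z) AND NOT (NOT y XNOR w) AND NOT ((v XOR y) NAND v) AND NOT ((v XNOR z) XOR z)
De Morgan's: NOT(OR of terms) = AND of negations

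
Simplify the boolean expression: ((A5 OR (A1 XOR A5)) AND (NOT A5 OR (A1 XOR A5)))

By distribution ((E OR v) AND (E OR NOT v) = E):
= (A1 XOR A5)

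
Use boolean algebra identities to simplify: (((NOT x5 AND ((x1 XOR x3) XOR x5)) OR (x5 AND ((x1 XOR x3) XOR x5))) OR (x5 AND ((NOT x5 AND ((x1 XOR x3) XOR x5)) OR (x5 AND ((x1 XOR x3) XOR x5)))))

By absorption (E OR (E AND v) = E) then distribution ((E AND v) OR (E AND NOT v) = E):
= ((x1 XOR x3) XOR x5)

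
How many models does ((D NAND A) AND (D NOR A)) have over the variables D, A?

Satisfying assignments: (0,0)
Count: 1 out of 4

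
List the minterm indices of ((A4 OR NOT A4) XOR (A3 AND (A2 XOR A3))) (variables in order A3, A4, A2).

Σm(0, 1, 2, 3, 5, 7) = (NOT A3 AND NOT A4 AND NOT A2) OR (NOT A3 AND NOT A4 AND A2) OR (NOT A3 AND A4 AND NOT A2) OR (NOT A3 AND A4 AND A2) OR (A3 AND NOT A4 AND A2) OR (A3 AND A4 AND A2)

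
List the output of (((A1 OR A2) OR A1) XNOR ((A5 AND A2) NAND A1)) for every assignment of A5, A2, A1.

A5 | A2 | A1 | Output
---------------------
0 | 0 | 0 | 0
0 | 0 | 1 | 1
0 | 1 | 0 | 1
0 | 1 | 1 | 1
1 | 0 | 0 | 0
1 | 0 | 1 | 1
1 | 1 | 0 | 1
1 | 1 | 1 | 0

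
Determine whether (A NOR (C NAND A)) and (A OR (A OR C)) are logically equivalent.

No. Counterexample: with A=0, C=1, Expression 1 = 0 but Expression 2 = 1.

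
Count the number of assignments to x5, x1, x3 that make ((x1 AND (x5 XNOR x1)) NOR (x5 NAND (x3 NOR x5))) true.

No assignment satisfies the expression.
Count: 0 out of 8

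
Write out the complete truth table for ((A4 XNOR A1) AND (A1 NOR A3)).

A4 | A1 | A3 | Output
---------------------
0 | 0 | 0 | 1
0 | 0 | 1 | 0
0 | 1 | 0 | 0
0 | 1 | 1 | 0
1 | 0 | 0 | 0
1 | 0 | 1 | 0
1 | 1 | 0 | 0
1 | 1 | 1 | 0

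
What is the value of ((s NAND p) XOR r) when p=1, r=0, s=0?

Substituting: ((0 NAND 1) XOR 0)
= 1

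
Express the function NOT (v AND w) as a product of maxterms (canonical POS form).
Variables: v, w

ΠM(3) = (NOT v OR NOT w)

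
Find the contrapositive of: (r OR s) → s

Contrapositive: NOT s → NOT (r OR s)
Note: A statement and its contrapositive are logically equivalent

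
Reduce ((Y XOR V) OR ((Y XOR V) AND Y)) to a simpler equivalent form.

By absorption (E OR (E AND v) = E):
= (Y XOR V)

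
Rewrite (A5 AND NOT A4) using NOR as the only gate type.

((A5 NOR A5) NOR ((A4 NOR A4) NOR (A4 NOR A4)))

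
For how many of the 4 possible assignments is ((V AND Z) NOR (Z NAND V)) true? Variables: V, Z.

No assignment satisfies the expression.
Count: 0 out of 4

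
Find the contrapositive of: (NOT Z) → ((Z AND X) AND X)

Contrapositive: NOT ((Z AND X) AND X) → Z
Note: A statement and its contrapositive are logically equivalent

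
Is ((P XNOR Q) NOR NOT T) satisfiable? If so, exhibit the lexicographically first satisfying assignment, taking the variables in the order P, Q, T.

P=0, Q=1, T=1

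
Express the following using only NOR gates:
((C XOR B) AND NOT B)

((((((C NOR B) NOR (C NOR B)) NOR ((C NOR B) NOR (C NOR B))) NOR ((((C NOR C) NOR (B NOR B)) NOR ((C NOR C) NOR (B NOR B))) NOR (((C NOR C) NOR (B NOR B)) NOR ((C NOR C) NOR (B NOR B))))) NOR ((((C NOR B) NOR (C NOR B)) NOR ((C NOR B) NOR (C NOR B))) NOR ((((C NOR C) NOR (B NOR B)) NOR ((C NOR C) NOR (B NOR B))) NOR (((C NOR C) NOR (B NOR B)) NOR ((C NOR C) NOR (B NOR B)))))) NOR ((B NOR B) NOR (B NOR B)))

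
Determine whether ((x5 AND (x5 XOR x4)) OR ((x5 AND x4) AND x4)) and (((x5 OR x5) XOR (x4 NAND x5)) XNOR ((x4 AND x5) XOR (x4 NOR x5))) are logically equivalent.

No. Counterexample: with x5=0, x4=0, Expression 1 = 0 but Expression 2 = 1.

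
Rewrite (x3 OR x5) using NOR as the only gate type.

((x3 NOR x5) NOR (x3 NOR x5))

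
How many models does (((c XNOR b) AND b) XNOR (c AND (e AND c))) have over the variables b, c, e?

Satisfying assignments: (0,0,0), (0,0,1), (0,1,0), (1,0,0), (1,0,1), (1,1,1)
Count: 6 out of 8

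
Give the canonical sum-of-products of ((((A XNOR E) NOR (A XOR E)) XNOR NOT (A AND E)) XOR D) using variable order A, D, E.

Σm(2, 3, 5, 6) = (NOT A AND D AND NOT E) OR (NOT A AND D AND E) OR (A AND NOT D AND E) OR (A AND D AND NOT E)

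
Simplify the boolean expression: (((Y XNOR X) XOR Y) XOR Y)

By XOR self-cancellation ((E XOR v) XOR v = E):
= (Y XNOR X)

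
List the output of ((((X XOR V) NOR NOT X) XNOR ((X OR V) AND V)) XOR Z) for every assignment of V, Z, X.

V | Z | X | Output
------------------
0 | 0 | 0 | 1
0 | 0 | 1 | 1
0 | 1 | 0 | 0
0 | 1 | 1 | 0
1 | 0 | 0 | 0
1 | 0 | 1 | 1
1 | 1 | 0 | 1
1 | 1 | 1 | 0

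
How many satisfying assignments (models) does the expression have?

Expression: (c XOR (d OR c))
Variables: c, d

Satisfying assignments: (0,1)
Count: 1 out of 4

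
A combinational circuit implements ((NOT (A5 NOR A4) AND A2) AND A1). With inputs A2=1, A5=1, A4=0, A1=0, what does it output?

Substituting: ((NOT (1 NOR 0) AND 1) AND 0)
= 0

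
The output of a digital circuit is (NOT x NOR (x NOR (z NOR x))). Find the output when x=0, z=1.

Substituting: (NOT 0 NOR (0 NOR (1 NOR 0)))
= 0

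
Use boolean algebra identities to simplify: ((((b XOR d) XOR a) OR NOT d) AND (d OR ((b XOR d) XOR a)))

By distribution ((E OR v) AND (E OR NOT v) = E):
= ((b XOR d) XOR a)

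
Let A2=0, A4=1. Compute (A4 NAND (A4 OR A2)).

Substituting: (1 NAND (1 OR 0))
= 0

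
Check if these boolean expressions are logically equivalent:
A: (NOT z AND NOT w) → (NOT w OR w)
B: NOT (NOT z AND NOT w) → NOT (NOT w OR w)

No, Inverse is not equivalent to original (counterexample: z=0, y=0, w=1)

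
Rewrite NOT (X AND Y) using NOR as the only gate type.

(((X NOR X) NOR (Y NOR Y)) NOR ((X NOR X) NOR (Y NOR Y)))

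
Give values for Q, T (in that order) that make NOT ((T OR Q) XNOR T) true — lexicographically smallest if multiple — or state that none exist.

Q=1, T=0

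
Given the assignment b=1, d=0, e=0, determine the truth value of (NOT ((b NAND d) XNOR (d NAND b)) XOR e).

Substituting: (NOT ((1 NAND 0) XNOR (0 NAND 1)) XOR 0)
= 0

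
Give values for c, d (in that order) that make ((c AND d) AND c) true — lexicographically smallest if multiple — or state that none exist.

c=1, d=1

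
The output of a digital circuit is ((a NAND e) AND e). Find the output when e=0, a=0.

Substituting: ((0 NAND 0) AND 0)
= 0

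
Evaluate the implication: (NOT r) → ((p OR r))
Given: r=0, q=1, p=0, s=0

Antecedent (NOT r) = 1; consequent ((p OR r)) = 0.
1 → 0 = 0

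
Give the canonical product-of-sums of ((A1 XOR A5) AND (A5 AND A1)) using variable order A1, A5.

ΠM(0, 1, 2, 3) = (A1 OR A5) AND (A1 OR NOT A5) AND (NOT A1 OR A5) AND (NOT A1 OR NOT A5)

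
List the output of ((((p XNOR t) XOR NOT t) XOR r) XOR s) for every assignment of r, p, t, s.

r | p | t | s | Output
----------------------
0 | 0 | 0 | 0 | 0
0 | 0 | 0 | 1 | 1
0 | 0 | 1 | 0 | 0
0 | 0 | 1 | 1 | 1
0 | 1 | 0 | 0 | 1
0 | 1 | 0 | 1 | 0
0 | 1 | 1 | 0 | 1
0 | 1 | 1 | 1 | 0
1 | 0 | 0 | 0 | 1
1 | 0 | 0 | 1 | 0
1 | 0 | 1 | 0 | 1
1 | 0 | 1 | 1 | 0
1 | 1 | 0 | 0 | 0
1 | 1 | 0 | 1 | 1
1 | 1 | 1 | 0 | 0
1 | 1 | 1 | 1 | 1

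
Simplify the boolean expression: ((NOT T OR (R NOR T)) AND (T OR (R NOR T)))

By distribution ((E OR v) AND (E OR NOT v) = E):
= (R NOR T)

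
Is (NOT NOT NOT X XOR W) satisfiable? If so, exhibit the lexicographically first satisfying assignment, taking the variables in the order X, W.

X=0, W=0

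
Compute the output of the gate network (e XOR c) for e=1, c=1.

Substituting: (1 XOR 1)
= 0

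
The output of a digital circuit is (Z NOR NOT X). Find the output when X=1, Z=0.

Substituting: (0 NOR NOT 1)
= 1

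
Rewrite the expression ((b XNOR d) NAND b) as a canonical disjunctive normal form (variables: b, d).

(NOT b AND NOT d) OR (NOT b AND d) OR (b AND NOT d)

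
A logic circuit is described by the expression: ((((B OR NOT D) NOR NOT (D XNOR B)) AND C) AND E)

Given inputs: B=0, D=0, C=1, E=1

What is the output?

Substituting: ((((0 OR NOT 0) NOR NOT (0 XNOR 0)) AND 1) AND 1)
= 0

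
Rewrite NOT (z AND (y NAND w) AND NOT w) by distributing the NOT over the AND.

NOT z OR NOT (y NAND w) OR w
De Morgan's: NOT(AND of terms) = OR of negations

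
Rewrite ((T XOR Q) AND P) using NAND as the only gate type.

((((T NAND (T NAND Q)) NAND (Q NAND (T NAND Q))) NAND P) NAND (((T NAND (T NAND Q)) NAND (Q NAND (T NAND Q))) NAND P))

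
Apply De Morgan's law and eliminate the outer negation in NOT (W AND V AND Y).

NOT W OR NOT V OR NOT Y
De Morgan's: NOT(AND of terms) = OR of negations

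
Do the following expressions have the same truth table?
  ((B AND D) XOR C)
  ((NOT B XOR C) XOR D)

No. Counterexample: with C=0, D=0, B=0, Expression 1 = 0 but Expression 2 = 1.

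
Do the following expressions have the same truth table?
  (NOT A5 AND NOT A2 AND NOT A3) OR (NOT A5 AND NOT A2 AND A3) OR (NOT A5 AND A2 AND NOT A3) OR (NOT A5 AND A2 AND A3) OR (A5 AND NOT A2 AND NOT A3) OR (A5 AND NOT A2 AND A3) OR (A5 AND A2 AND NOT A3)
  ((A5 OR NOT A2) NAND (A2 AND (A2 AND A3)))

Yes, they are equivalent — the two output columns agree on all 8 assignments:
A5 | A2 | A3 | Expression 1 | Expression 2
------------------------------------------
0 | 0 | 0 | 1 | 1
0 | 0 | 1 | 1 | 1
0 | 1 | 0 | 1 | 1
0 | 1 | 1 | 1 | 1
1 | 0 | 0 | 1 | 1
1 | 0 | 1 | 1 | 1
1 | 1 | 0 | 1 | 1
1 | 1 | 1 | 0 | 0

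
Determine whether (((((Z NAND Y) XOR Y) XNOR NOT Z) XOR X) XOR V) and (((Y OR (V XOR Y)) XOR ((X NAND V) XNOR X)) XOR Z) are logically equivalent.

No. Counterexample: with Z=0, Y=0, X=0, V=0, Expression 1 = 1 but Expression 2 = 0.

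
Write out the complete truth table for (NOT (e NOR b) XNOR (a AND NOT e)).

b | a | e | Output
------------------
0 | 0 | 0 | 1
0 | 0 | 1 | 0
0 | 1 | 0 | 0
0 | 1 | 1 | 0
1 | 0 | 0 | 0
1 | 0 | 1 | 0
1 | 1 | 0 | 1
1 | 1 | 1 | 0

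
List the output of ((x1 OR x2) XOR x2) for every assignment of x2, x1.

x2 | x1 | Output
----------------
0 | 0 | 0
0 | 1 | 1
1 | 0 | 0
1 | 1 | 0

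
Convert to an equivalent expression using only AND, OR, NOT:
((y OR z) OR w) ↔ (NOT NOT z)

(((y OR z) OR w) AND (NOT NOT z)) OR (NOT ((y OR z) OR w) AND NOT z)
(Biconditional = both true or both false)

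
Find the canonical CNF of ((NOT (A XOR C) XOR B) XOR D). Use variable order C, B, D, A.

(C OR B OR D OR NOT A) AND (C OR B OR NOT D OR A) AND (C OR NOT B OR D OR A) AND (C OR NOT B OR NOT D OR NOT A) AND (NOT C OR B OR D OR A) AND (NOT C OR B OR NOT D OR NOT A) AND (NOT C OR NOT B OR D OR NOT A) AND (NOT C OR NOT B OR NOT D OR A)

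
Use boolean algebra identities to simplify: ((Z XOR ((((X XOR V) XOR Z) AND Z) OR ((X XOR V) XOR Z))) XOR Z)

By XOR self-cancellation ((E XOR v) XOR v = E) then absorption (E OR (E AND v) = E):
= ((X XOR V) XOR Z)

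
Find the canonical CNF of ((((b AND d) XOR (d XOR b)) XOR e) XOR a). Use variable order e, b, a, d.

(e OR b OR a OR d) AND (e OR b OR NOT a OR NOT d) AND (e OR NOT b OR NOT a OR d) AND (e OR NOT b OR NOT a OR NOT d) AND (NOT e OR b OR a OR NOT d) AND (NOT e OR b OR NOT a OR d) AND (NOT e OR NOT b OR a OR d) AND (NOT e OR NOT b OR a OR NOT d)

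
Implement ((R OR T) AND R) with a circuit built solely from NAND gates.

((((R NAND R) NAND (T NAND T)) NAND R) NAND (((R NAND R) NAND (T NAND T)) NAND R))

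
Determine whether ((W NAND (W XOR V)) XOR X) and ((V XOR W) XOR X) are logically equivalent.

No. Counterexample: with V=0, W=0, X=0, Expression 1 = 1 but Expression 2 = 0.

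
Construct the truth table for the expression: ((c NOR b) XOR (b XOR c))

c | b | Output
--------------
0 | 0 | 1
0 | 1 | 1
1 | 0 | 1
1 | 1 | 0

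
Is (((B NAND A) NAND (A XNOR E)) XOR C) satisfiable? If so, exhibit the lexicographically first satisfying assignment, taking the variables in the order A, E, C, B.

A=0, E=0, C=1, B=0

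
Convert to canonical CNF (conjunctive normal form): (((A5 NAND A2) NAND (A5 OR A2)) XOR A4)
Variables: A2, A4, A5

(A2 OR A4 OR NOT A5) AND (A2 OR NOT A4 OR A5) AND (NOT A2 OR A4 OR A5) AND (NOT A2 OR NOT A4 OR NOT A5)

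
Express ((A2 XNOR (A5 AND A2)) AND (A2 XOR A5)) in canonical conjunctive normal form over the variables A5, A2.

(A5 OR A2) AND (A5 OR NOT A2) AND (NOT A5 OR NOT A2)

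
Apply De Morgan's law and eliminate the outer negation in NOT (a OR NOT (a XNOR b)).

NOT a AND (a XNOR b)
De Morgan's: NOT(OR of terms) = AND of negations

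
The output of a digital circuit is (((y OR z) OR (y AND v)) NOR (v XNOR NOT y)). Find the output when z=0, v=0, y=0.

Substituting: (((0 OR 0) OR (0 AND 0)) NOR (0 XNOR NOT 0))
= 1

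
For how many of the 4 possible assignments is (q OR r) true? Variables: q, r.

Satisfying assignments: (0,1), (1,0), (1,1)
Count: 3 out of 4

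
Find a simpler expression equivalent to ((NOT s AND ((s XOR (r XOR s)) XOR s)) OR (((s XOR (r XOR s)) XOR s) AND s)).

By distribution ((E AND v) OR (E AND NOT v) = E) then XOR self-cancellation ((E XOR v) XOR v = E):
= (r XOR s)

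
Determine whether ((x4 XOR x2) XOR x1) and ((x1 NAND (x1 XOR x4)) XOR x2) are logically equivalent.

No. Counterexample: with x4=0, x2=0, x1=0, Expression 1 = 0 but Expression 2 = 1.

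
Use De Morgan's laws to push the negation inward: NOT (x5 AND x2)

NOT x5 OR NOT x2
De Morgan's: NOT(AND of terms) = OR of negations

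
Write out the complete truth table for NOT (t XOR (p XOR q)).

p | t | q | Output
------------------
0 | 0 | 0 | 1
0 | 0 | 1 | 0
0 | 1 | 0 | 0
0 | 1 | 1 | 1
1 | 0 | 0 | 0
1 | 0 | 1 | 1
1 | 1 | 0 | 1
1 | 1 | 1 | 0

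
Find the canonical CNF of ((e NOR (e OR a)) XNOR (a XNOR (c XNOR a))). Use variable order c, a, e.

(c OR a OR e) AND (NOT c OR a OR NOT e) AND (NOT c OR NOT a OR e) AND (NOT c OR NOT a OR NOT e)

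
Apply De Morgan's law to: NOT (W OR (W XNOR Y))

NOT W AND NOT (W XNOR Y)
De Morgan's: NOT(OR of terms) = AND of negations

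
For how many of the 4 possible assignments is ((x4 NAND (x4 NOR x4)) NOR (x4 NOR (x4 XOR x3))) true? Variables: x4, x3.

No assignment satisfies the expression.
Count: 0 out of 4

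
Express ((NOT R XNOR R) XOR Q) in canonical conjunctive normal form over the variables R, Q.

(R OR Q) AND (NOT R OR Q)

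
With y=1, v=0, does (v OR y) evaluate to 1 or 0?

Substituting: (0 OR 1)
= 1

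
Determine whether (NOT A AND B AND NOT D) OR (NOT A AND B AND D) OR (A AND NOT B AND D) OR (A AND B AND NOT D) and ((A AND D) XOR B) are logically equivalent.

Yes, they are equivalent — the two output columns agree on all 8 assignments:
A | B | D | Expression 1 | Expression 2
---------------------------------------
0 | 0 | 0 | 0 | 0
0 | 0 | 1 | 0 | 0
0 | 1 | 0 | 1 | 1
0 | 1 | 1 | 1 | 1
1 | 0 | 0 | 0 | 0
1 | 0 | 1 | 1 | 1
1 | 1 | 0 | 1 | 1
1 | 1 | 1 | 0 | 0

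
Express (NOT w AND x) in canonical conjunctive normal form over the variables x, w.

(x OR w) AND (x OR NOT w) AND (NOT x OR NOT w)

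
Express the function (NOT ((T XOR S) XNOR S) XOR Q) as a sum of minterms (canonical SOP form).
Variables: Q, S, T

Σm(1, 3, 4, 6) = (NOT Q AND NOT S AND T) OR (NOT Q AND S AND T) OR (Q AND NOT S AND NOT T) OR (Q AND S AND NOT T)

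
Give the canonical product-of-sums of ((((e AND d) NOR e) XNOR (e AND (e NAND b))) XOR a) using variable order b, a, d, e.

ΠM(0, 1, 2, 3, 8, 10, 13, 15) = (b OR a OR d OR e) AND (b OR a OR d OR NOT e) AND (b OR a OR NOT d OR e) AND (b OR a OR NOT d OR NOT e) AND (NOT b OR a OR d OR e) AND (NOT b OR a OR NOT d OR e) AND (NOT b OR NOT a OR d OR NOT e) AND (NOT b OR NOT a OR NOT d OR NOT e)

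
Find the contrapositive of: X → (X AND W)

Contrapositive: NOT (X AND W) → NOT X
Note: A statement and its contrapositive are logically equivalent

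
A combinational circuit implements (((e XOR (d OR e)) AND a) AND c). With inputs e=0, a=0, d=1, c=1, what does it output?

Substituting: (((0 XOR (1 OR 0)) AND 0) AND 1)
= 0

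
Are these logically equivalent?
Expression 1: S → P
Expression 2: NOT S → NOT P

No, Inverse is not equivalent to original (counterexample: Q=0, S=0, P=1)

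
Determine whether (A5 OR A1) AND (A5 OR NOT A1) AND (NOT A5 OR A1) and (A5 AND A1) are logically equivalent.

Yes, they are equivalent — the two output columns agree on all 4 assignments:
A5 | A1 | Expression 1 | Expression 2
-------------------------------------
0 | 0 | 0 | 0
0 | 1 | 0 | 0
1 | 0 | 0 | 0
1 | 1 | 1 | 1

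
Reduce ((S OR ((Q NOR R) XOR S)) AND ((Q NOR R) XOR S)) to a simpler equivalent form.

By absorption (E AND (E OR v) = E):
= ((Q NOR R) XOR S)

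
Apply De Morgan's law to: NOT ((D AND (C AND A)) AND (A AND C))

NOT (D AND (C AND A)) OR NOT (A AND C)
De Morgan's: NOT(AND of terms) = OR of negations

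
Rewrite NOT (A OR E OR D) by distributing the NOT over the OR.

NOT A AND NOT E AND NOT D
De Morgan's: NOT(OR of terms) = AND of negations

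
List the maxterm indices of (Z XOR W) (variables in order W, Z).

ΠM(0, 3) = (W OR Z) AND (NOT W OR NOT Z)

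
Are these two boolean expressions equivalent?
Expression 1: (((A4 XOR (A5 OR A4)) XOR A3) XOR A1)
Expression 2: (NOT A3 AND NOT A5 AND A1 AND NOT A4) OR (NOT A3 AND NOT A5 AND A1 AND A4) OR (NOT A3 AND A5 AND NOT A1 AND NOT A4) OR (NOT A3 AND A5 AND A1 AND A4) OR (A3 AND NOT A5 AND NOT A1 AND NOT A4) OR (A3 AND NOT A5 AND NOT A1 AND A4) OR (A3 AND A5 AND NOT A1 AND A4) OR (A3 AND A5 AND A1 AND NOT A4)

Yes, they are equivalent — the two output columns agree on all 16 assignments:
A3 | A5 | A1 | A4 | Expression 1 | Expression 2
-----------------------------------------------
0 | 0 | 0 | 0 | 0 | 0
0 | 0 | 0 | 1 | 0 | 0
0 | 0 | 1 | 0 | 1 | 1
0 | 0 | 1 | 1 | 1 | 1
0 | 1 | 0 | 0 | 1 | 1
0 | 1 | 0 | 1 | 0 | 0
0 | 1 | 1 | 0 | 0 | 0
0 | 1 | 1 | 1 | 1 | 1
1 | 0 | 0 | 0 | 1 | 1
1 | 0 | 0 | 1 | 1 | 1
1 | 0 | 1 | 0 | 0 | 0
1 | 0 | 1 | 1 | 0 | 0
1 | 1 | 0 | 0 | 0 | 0
1 | 1 | 0 | 1 | 1 | 1
1 | 1 | 1 | 0 | 1 | 1
1 | 1 | 1 | 1 | 0 | 0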